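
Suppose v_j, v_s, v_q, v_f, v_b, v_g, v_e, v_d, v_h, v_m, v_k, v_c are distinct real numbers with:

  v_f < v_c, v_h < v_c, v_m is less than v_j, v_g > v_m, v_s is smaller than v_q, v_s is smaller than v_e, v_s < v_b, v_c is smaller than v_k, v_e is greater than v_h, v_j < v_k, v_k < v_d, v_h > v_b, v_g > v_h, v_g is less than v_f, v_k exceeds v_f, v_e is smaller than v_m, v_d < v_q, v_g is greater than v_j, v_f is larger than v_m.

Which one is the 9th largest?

Chaining the given pairs: v_s < v_b < v_h < v_e < v_m < v_j < v_g < v_f < v_c < v_k < v_d < v_q.
Counting 9 from the largest end gives v_e.

v_e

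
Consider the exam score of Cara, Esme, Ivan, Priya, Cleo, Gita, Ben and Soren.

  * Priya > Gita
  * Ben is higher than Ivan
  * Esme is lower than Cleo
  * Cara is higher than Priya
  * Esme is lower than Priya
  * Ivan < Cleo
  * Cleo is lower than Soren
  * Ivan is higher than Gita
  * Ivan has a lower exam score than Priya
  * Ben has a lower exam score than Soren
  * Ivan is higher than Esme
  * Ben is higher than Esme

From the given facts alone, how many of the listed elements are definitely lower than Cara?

4

Directly below Cara: Priya.
One step further: Gita, Esme, Ivan (4 so far).
No other element is forced below Cara by the given relations, so the count is 4.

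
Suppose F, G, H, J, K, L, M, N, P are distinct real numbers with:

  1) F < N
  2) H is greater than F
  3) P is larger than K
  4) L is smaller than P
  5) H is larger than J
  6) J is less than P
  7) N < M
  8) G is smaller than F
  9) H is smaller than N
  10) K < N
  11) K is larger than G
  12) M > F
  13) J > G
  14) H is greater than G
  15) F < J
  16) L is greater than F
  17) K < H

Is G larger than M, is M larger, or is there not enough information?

M

Chaining the given relations: G < F < H < N < M.
So M is larger.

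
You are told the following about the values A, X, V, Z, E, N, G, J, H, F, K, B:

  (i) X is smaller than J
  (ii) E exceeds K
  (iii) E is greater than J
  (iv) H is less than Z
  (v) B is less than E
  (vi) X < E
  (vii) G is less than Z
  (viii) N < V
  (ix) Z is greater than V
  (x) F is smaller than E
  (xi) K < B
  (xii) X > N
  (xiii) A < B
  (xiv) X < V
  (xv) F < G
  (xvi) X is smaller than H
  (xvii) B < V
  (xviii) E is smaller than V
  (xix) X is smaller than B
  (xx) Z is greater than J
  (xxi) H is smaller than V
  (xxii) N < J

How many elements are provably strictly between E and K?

The relations place K below E. An element lies strictly between them when it is forced above K and also forced below E.
Above K: {B, V, Z}. Below E: {N, X, J, A, B, F}.
Intersection: {B} — 1.

1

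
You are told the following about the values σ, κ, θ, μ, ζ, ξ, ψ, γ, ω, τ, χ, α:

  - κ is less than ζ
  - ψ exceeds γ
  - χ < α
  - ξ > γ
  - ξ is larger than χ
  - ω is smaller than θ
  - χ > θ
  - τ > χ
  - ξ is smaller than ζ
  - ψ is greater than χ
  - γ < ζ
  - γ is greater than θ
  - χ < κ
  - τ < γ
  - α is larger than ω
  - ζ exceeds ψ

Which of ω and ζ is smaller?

ω < θ and θ < χ give ω < χ.
With χ < τ: ω < θ < χ < τ.
Then τ < γ extends the chain to γ.
With γ < ξ: ω < θ < χ < τ < γ < ξ.
Then ξ < ζ extends the chain to ζ.
So ω < ζ; ω is the smaller of the two.

ω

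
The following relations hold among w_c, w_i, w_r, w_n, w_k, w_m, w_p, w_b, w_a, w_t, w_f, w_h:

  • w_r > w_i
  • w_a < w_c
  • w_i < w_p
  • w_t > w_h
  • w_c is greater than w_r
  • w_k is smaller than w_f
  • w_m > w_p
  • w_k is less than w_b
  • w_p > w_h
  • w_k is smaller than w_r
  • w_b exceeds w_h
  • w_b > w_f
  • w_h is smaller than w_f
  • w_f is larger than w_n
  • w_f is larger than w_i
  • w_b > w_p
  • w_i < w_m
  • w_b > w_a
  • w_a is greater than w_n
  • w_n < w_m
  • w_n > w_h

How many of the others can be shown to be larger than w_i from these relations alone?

From w_i the given relations immediately reach w_p, w_f, w_r, w_m.
From those, w_b, w_c — 6 in total.
No other element is forced above w_i by the given relations, so the count is 6.

6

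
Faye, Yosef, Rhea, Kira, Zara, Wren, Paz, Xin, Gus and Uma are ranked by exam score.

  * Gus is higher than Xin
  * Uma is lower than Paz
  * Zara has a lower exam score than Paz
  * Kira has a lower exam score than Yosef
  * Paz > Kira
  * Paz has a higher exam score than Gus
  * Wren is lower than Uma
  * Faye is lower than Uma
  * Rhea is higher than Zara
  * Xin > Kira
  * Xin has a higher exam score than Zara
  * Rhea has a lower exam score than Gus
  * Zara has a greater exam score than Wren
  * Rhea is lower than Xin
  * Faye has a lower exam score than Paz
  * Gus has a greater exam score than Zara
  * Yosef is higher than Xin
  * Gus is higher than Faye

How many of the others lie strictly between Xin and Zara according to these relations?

Chaining upward from Zara reaches: Rhea, Gus, Paz, Yosef.
Chaining downward from Xin reaches: Wren, Kira, Rhea.
Strictly between Zara and Xin are those in both lists: Rhea — 1 element.

1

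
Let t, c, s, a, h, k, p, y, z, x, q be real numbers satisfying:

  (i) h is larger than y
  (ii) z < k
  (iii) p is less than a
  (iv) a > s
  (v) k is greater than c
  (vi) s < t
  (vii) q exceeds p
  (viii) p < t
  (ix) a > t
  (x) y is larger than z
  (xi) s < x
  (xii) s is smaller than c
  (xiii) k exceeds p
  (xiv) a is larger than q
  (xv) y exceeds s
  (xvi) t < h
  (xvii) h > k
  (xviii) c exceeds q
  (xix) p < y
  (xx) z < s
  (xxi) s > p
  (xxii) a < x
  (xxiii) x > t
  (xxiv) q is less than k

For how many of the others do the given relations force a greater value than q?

From q the given relations immediately reach a, c, k.
From those, h, x — 5 in total.
Nothing else is reachable above q; 5 in all.

5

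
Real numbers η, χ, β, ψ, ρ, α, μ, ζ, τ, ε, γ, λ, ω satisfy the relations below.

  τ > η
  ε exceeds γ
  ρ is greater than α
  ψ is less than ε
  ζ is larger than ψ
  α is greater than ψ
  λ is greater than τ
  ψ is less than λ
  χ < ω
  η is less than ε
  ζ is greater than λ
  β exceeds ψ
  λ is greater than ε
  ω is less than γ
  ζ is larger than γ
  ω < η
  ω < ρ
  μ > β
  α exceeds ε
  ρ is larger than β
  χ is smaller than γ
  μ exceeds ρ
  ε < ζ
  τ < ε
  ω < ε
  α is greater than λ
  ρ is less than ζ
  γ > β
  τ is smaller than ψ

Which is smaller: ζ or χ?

χ < ω < η < τ < ψ < β < γ < ε < λ < α < ρ < ζ, by transitivity through ω, η, τ, ψ, β, γ, ε, λ, α, ρ.
So χ < ζ; χ is the smaller of the two.

χ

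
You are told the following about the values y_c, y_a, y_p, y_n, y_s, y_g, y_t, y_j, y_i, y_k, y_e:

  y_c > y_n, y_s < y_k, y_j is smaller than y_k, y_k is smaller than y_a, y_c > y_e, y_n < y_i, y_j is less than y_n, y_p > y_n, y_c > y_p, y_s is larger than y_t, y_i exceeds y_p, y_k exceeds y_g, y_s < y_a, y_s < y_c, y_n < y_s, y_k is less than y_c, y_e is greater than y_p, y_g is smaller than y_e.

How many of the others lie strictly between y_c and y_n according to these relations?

The relations place y_n below y_c. An element lies strictly between them when it is forced above y_n and also forced below y_c.
Above y_n: {y_p, y_i, y_e, y_s, y_k, y_a}. Below y_c: {y_t, y_j, y_g, y_p, y_e, y_s, y_k}.
Intersection: {y_p, y_e, y_s, y_k} — 4.

4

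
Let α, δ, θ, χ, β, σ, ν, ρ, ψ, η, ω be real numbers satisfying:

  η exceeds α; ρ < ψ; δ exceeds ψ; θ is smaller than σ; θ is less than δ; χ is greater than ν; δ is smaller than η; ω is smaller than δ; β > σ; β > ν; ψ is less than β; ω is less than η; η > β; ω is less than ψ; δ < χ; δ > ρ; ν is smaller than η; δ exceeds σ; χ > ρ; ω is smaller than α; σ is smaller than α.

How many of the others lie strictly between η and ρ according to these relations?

The relations place ρ below η. An element lies strictly between them when it is forced above ρ and also forced below η.
Above ρ: {ψ, δ, χ, β}. Below η: {θ, σ, ω, ψ, α, δ, ν, β}.
Intersection: {ψ, δ, β} — 3.

3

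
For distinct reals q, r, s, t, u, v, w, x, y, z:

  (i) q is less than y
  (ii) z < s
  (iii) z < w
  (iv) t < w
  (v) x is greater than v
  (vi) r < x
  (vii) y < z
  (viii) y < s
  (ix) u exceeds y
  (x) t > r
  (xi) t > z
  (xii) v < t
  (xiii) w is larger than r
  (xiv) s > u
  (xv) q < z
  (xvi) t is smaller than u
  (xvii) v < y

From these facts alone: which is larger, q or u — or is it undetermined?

Following the relations from q: q < y < z < t < u.
So u is larger.

u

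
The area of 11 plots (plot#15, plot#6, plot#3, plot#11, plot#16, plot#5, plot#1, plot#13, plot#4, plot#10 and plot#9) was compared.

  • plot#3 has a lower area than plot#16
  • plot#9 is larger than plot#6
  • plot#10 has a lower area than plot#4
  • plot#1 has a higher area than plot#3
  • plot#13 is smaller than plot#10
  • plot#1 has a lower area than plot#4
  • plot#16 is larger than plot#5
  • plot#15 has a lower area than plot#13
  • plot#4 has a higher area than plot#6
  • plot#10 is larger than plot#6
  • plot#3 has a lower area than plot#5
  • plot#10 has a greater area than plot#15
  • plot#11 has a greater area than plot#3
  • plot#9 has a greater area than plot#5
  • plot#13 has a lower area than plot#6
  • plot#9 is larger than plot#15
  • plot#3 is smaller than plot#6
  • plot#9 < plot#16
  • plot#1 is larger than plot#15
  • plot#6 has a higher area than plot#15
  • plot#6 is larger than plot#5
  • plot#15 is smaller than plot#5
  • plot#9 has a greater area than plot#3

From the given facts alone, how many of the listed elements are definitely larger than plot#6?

Directly above plot#6: plot#9, plot#10, plot#4.
One step further: plot#16 (4 so far).
No other element is forced above plot#6 by the given relations, so the count is 4.

4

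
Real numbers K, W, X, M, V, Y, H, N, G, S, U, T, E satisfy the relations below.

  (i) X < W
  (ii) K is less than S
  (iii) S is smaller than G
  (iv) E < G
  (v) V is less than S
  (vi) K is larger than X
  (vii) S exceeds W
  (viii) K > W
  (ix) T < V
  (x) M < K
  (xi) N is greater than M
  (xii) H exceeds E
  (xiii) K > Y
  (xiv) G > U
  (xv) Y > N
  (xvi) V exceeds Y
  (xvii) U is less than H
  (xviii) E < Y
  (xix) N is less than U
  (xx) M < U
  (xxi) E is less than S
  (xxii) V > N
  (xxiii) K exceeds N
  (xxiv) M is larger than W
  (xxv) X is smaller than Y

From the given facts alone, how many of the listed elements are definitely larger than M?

The elements the relations force above M are N, Y, K, V, U, S, G, H — no chain reaches any other.
That is 8.

8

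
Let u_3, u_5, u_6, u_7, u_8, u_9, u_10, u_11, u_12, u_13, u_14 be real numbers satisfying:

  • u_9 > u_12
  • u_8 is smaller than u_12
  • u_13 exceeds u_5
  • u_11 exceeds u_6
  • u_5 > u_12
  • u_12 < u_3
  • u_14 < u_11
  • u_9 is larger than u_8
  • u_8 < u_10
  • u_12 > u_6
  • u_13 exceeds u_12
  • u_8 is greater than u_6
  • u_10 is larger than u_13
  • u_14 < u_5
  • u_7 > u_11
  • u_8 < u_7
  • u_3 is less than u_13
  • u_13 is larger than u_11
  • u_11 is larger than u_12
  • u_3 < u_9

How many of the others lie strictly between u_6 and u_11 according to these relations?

Chaining upward from u_6 reaches: u_8, u_12, u_3, u_5, u_7, u_13, u_9, u_10.
Chaining downward from u_11 reaches: u_14, u_8, u_12.
Strictly between u_6 and u_11 are those in both lists: u_8, u_12 — 2 elements.

2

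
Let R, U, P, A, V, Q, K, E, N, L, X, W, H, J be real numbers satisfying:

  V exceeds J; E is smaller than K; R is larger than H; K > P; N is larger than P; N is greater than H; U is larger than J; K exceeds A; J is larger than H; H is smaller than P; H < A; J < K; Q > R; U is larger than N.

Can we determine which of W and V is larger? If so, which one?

undetermined

Following every chain through V: below V we get H, J.
W is not reached, and no chain runs the other way from W to V.
So the given relations leave the order of V and W undetermined.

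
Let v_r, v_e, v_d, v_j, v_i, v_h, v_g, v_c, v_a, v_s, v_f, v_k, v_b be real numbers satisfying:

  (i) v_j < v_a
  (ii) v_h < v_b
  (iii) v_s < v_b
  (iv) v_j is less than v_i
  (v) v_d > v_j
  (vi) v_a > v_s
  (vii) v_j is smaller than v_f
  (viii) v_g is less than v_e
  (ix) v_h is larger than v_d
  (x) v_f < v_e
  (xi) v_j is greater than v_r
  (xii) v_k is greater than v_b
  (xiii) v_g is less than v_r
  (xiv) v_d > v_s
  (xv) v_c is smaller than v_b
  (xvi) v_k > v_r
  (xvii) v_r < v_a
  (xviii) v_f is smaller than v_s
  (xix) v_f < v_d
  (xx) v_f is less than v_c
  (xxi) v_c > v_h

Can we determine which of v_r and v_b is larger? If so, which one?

v_b

v_r < v_j and v_j < v_f give v_r < v_f.
Then v_f < v_s extends the chain to v_s.
With v_s < v_d: v_r < v_j < v_f < v_s < v_d.
With v_d < v_h: v_r < v_j < v_f < v_s < v_d < v_h.
Then v_h < v_c extends the chain to v_c.
With v_c < v_b: v_r < v_j < v_f < v_s < v_d < v_h < v_c < v_b.
So v_b is larger.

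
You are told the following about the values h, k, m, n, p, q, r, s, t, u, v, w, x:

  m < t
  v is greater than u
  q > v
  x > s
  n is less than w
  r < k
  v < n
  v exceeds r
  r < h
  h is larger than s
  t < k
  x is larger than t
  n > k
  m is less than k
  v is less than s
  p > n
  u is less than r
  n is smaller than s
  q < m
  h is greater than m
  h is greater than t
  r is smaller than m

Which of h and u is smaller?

Chaining the given relations: u < r < v < q < m < t < k < n < s < h.
So u < h; u is the smaller of the two.

u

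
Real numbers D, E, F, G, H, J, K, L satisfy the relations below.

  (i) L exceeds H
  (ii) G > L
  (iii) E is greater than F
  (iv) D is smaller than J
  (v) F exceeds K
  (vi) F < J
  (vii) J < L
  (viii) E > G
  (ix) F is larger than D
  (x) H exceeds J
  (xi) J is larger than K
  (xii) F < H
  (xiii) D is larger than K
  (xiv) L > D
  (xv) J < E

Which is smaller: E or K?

Following the relations from K: K < F < J < L < G < E.
So K < E; K is the smaller of the two.

K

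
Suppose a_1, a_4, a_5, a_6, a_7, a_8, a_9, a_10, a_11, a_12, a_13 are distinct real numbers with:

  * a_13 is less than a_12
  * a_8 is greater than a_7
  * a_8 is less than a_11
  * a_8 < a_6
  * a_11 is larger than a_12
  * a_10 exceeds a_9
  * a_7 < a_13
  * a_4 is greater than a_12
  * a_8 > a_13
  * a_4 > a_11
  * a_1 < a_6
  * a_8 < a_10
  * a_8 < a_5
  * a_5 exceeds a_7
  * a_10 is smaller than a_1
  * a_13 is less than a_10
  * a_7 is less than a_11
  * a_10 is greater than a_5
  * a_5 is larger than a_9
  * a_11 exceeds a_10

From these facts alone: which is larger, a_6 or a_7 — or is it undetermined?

The relevant relations are a_7 < a_13; a_13 < a_10; a_10 < a_1; a_1 < a_6.
Chaining these gives a_7 < a_13 < a_10 < a_1 < a_6.
So a_6 is larger.

a_6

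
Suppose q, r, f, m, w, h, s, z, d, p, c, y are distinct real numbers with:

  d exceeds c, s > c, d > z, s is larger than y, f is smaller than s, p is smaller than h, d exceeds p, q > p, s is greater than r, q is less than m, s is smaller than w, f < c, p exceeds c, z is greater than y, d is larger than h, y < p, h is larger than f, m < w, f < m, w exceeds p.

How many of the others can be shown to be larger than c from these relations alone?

7

The elements the relations force above c are p, q, h, m, s, d, w — no chain reaches any other.
That is 7.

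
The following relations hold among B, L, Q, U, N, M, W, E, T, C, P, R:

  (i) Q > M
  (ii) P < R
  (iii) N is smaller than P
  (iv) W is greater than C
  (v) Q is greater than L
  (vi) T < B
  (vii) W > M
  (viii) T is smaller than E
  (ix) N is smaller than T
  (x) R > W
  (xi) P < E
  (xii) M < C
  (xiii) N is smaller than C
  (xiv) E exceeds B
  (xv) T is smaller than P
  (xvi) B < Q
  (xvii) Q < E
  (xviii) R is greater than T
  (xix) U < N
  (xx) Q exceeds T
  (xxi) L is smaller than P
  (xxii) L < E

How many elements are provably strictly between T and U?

1

Chaining upward from U reaches: N, C, B, P, Q, E, W, R.
Chaining downward from T reaches: N.
Strictly between U and T are those in both lists: N — 1 element.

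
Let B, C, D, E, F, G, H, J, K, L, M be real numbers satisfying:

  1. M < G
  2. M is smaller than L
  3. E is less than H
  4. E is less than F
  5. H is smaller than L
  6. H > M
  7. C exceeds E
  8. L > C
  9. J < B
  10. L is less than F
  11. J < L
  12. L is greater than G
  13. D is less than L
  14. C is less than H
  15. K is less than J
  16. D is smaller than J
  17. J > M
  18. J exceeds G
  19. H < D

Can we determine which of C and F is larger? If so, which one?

F

Link the given pairs in sequence: C < H; H < D; D < J; J < L; L < F.
Together: C < H < D < J < L < F.
So F is larger.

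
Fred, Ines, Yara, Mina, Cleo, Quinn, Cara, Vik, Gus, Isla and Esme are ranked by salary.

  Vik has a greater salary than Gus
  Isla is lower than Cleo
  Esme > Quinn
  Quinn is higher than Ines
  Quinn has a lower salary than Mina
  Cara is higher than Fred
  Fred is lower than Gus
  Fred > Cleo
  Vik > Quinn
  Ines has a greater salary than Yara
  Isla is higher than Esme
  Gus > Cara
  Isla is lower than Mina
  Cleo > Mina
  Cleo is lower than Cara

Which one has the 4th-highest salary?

Fred

The consecutive relations fix a unique order: Yara < Ines < Quinn < Esme < Isla < Mina < Cleo < Fred < Cara < Gus < Vik.
The 4th largest is Fred.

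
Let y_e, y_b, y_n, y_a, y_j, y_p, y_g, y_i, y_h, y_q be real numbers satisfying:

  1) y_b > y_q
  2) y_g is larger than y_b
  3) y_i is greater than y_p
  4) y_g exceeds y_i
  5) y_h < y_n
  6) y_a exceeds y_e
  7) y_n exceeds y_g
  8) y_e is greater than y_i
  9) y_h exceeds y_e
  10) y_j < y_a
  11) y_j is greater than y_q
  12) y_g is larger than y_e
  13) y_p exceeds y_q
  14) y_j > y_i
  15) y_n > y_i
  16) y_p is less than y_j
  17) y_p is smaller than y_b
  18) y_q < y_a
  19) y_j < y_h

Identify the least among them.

y_p is not least since y_q < y_p; y_i is not least since y_p < y_i; y_e is not least since y_i < y_e; y_b is not least since y_q < y_b; y_g is not least since y_i < y_g; y_j is not least since y_p < y_j; y_a is not least since y_e < y_a; y_h is not least since y_j < y_h; y_n is not least since y_h < y_n.
Only y_q has nothing below it, so y_q is the least.

y_q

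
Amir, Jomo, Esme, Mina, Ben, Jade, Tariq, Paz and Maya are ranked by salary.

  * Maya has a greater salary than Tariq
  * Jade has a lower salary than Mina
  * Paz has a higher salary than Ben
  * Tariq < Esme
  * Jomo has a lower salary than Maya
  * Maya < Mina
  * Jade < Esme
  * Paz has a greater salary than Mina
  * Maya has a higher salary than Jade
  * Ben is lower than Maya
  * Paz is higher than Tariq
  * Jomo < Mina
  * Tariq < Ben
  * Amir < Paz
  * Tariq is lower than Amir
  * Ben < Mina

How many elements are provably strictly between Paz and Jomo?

Chaining upward from Jomo reaches: Maya, Mina.
Chaining downward from Paz reaches: Jade, Tariq, Amir, Ben, Maya, Mina.
Strictly between Jomo and Paz are those in both lists: Maya, Mina — 2 elements.

2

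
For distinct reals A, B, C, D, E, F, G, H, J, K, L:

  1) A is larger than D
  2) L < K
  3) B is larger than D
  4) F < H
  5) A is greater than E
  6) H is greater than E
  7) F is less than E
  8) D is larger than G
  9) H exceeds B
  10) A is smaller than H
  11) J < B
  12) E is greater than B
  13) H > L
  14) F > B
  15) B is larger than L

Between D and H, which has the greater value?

Chaining the given relations: D < B < F < E < A < H.
So D < H; H is the larger of the two.

H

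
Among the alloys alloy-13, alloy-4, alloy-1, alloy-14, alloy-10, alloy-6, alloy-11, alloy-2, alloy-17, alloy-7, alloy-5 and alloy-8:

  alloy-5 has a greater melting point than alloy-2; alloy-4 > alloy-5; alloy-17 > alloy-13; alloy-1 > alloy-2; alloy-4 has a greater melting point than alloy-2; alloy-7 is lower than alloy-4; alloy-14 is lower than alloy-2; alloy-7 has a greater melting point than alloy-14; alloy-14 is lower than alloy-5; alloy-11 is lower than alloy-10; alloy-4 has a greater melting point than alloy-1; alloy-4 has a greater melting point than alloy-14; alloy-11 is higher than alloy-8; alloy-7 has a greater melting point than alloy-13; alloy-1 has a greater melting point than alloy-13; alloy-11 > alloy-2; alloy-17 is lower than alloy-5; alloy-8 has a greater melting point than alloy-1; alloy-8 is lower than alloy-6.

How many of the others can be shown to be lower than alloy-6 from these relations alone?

From alloy-6 the given relations immediately reach alloy-8.
From those, alloy-1 — 2 in total.
From those, alloy-13, alloy-2 — 4 in total.
From those, alloy-14 — 5 in total.
Nothing else is reachable below alloy-6; 5 in all.

5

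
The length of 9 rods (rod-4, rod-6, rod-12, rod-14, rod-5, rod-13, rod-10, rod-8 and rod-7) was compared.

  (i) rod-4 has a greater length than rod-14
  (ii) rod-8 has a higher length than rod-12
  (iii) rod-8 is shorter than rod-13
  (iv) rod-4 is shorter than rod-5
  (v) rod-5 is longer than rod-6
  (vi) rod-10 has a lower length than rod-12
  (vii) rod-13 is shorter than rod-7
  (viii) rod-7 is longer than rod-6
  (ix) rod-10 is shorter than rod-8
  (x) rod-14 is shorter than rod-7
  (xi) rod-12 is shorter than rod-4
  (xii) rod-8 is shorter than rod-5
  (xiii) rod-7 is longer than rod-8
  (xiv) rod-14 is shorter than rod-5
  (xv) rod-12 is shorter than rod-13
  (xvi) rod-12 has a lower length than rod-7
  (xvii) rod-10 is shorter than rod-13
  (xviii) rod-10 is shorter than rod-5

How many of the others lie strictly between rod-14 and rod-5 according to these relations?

1

Chaining upward from rod-14 reaches: rod-4, rod-7.
Chaining downward from rod-5 reaches: rod-10, rod-12, rod-8, rod-6, rod-4.
Strictly between rod-14 and rod-5 are those in both lists: rod-4 — 1 element.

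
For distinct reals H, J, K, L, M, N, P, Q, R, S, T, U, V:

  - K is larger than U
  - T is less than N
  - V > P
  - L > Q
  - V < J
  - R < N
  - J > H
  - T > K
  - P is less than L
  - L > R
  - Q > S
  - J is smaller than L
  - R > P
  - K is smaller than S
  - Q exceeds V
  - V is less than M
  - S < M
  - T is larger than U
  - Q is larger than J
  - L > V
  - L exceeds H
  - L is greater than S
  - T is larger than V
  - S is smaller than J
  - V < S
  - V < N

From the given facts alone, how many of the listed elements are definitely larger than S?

The elements the relations force above S are J, Q, M, L — no chain reaches any other.
That is 4.

4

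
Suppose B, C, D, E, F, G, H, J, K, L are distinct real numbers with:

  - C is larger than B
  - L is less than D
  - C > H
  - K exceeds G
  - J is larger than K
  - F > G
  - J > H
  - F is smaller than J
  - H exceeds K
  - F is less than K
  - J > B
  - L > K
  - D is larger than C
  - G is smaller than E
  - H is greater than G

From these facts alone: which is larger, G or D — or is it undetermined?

D

The relevant relations are G < F; F < K; K < H; H < C; C < D.
Together: G < F < K < H < C < D.
So D is larger.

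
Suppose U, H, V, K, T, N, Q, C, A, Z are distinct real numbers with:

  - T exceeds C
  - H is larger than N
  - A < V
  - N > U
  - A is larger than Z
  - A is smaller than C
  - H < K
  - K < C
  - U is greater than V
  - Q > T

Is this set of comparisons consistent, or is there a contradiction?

The single ordering Z < A < V < U < N < H < K < C < T < Q satisfies every listed relation, so no contradiction arises.

consistent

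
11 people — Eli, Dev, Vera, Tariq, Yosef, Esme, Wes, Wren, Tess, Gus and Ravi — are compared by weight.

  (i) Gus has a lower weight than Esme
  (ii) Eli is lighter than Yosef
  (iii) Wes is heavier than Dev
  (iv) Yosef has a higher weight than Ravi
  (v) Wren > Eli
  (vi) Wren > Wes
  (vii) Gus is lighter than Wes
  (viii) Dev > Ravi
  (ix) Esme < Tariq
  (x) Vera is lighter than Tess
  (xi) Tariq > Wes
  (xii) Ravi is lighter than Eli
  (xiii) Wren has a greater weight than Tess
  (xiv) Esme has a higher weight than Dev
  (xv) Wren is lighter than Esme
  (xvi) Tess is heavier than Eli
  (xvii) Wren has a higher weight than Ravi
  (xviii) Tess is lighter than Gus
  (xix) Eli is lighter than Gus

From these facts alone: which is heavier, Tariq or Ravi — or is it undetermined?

Tariq

Ravi < Eli and Eli < Tess give Ravi < Tess.
With Tess < Gus: Ravi < Eli < Tess < Gus.
Then Gus < Wes extends the chain to Wes.
With Wes < Wren: Ravi < Eli < Tess < Gus < Wes < Wren.
Then Wren < Esme extends the chain to Esme.
With Esme < Tariq: Ravi < Eli < Tess < Gus < Wes < Wren < Esme < Tariq.
So Tariq is heavier.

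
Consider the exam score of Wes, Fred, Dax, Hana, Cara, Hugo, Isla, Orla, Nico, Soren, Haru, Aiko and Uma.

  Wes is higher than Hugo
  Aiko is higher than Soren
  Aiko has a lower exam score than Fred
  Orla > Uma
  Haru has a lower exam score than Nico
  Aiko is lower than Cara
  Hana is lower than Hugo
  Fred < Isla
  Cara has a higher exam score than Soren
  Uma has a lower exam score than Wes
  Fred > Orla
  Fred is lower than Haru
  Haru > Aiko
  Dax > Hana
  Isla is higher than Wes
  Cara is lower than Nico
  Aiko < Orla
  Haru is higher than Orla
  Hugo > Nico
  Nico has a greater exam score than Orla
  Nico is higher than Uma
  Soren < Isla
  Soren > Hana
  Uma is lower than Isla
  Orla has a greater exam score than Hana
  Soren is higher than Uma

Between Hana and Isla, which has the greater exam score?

Hana < Orla and Orla < Fred give Hana < Fred.
With Fred < Haru: Hana < Orla < Fred < Haru.
Then Haru < Nico extends the chain to Nico.
With Nico < Hugo: Hana < Orla < Fred < Haru < Nico < Hugo.
With Hugo < Wes: Hana < Orla < Fred < Haru < Nico < Hugo < Wes.
With Wes < Isla: Hana < Orla < Fred < Haru < Nico < Hugo < Wes < Isla.
So Hana < Isla; Isla is the higher of the two.

Isla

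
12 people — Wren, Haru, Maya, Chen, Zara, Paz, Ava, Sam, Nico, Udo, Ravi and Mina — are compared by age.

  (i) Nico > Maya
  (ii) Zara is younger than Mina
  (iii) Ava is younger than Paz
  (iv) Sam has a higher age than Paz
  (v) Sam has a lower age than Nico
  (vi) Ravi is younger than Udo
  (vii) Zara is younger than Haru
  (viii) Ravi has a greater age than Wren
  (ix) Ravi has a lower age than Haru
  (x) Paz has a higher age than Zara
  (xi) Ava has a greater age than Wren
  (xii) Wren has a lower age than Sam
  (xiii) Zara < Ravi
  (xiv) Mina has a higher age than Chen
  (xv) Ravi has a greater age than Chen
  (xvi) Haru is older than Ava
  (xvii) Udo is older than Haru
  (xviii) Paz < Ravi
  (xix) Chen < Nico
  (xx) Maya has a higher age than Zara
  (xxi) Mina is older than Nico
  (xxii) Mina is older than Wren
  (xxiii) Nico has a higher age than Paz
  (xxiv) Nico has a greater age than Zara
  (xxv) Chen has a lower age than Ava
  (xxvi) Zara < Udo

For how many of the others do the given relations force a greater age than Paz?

From Paz the given relations immediately reach Ravi, Sam, Nico.
From those, Haru, Udo, Mina — 6 in total.
No other element is forced above Paz by the given relations, so the count is 6.

6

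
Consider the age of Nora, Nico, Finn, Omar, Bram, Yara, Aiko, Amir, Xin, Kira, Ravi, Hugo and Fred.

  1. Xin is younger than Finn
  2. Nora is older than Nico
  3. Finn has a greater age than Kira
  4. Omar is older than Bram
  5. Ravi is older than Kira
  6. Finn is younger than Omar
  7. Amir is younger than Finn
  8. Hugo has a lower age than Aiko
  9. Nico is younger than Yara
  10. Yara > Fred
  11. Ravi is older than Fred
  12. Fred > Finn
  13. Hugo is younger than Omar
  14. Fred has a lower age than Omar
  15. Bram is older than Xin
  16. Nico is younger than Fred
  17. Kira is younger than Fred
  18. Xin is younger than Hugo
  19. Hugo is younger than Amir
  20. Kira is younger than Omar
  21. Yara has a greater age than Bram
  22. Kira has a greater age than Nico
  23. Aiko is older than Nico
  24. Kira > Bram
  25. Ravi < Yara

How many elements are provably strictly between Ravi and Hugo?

The relations place Hugo below Ravi. An element lies strictly between them when it is forced above Hugo and also forced below Ravi.
Above Hugo: {Amir, Finn, Aiko, Fred, Omar, Yara}. Below Ravi: {Xin, Nico, Bram, Kira, Amir, Finn, Fred}.
Intersection: {Amir, Finn, Fred} — 3.

3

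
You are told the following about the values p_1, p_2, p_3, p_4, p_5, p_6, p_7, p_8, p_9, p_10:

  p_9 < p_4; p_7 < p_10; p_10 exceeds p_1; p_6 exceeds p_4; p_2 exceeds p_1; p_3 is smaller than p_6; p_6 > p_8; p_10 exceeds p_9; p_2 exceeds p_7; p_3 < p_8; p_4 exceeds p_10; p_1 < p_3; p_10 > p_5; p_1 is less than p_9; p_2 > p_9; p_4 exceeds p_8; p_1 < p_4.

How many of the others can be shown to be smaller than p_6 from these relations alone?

8

Directly below p_6: p_3, p_8, p_4.
One step further: p_1, p_9, p_10 (6 so far).
One step further: p_5, p_7 (8 so far).
No other element is forced below p_6 by the given relations, so the count is 8.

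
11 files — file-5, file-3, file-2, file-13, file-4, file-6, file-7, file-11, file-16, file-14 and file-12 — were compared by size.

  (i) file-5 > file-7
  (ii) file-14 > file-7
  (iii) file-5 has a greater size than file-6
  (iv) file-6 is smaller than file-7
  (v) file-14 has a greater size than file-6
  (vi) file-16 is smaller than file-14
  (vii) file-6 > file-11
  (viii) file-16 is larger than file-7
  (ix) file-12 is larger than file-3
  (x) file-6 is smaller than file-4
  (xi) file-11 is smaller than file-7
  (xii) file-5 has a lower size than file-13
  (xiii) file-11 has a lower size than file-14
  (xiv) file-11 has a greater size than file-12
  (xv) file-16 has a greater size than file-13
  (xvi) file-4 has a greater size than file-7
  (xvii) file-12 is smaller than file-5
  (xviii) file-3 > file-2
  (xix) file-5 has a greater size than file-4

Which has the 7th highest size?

The consecutive relations fix a unique order: file-2 < file-3 < file-12 < file-11 < file-6 < file-7 < file-4 < file-5 < file-13 < file-16 < file-14.
Counting 7 from the largest end gives file-6.

file-6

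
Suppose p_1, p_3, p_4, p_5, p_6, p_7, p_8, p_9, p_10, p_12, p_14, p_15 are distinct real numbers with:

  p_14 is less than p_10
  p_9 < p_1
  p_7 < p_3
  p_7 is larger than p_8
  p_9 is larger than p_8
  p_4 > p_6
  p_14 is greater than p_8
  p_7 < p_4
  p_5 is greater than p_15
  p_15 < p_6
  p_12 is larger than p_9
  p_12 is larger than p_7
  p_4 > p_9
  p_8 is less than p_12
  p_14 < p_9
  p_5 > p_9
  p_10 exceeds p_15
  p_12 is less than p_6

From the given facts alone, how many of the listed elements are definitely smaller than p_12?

From p_12 the given relations immediately reach p_8, p_7, p_9.
From those, p_14 — 4 in total.
Nothing else is reachable below p_12; 4 in all.

4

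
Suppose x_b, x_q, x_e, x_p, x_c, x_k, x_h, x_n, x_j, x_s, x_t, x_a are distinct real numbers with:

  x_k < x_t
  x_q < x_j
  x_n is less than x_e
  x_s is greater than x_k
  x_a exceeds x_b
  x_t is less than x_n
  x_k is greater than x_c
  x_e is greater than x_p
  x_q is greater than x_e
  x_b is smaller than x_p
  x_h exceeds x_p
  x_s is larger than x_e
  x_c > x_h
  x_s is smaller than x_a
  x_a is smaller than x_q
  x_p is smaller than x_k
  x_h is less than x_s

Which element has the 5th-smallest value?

x_k

Piecing the relations together gives one ordering: x_b < x_p < x_h < x_c < x_k < x_t < x_n < x_e < x_s < x_a < x_q < x_j.
The 5th smallest is x_k.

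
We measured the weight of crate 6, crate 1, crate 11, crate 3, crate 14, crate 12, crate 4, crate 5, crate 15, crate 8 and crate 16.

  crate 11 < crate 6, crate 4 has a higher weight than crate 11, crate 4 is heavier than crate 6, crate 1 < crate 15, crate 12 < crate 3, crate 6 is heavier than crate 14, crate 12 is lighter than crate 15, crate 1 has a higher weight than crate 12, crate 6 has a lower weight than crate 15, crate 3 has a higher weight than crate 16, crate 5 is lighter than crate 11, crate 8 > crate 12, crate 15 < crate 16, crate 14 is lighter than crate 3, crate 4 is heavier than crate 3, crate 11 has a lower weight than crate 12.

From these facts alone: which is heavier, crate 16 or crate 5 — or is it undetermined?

crate 16

Chaining the given relations: crate 5 < crate 11 < crate 12 < crate 1 < crate 15 < crate 16.
So crate 16 is heavier.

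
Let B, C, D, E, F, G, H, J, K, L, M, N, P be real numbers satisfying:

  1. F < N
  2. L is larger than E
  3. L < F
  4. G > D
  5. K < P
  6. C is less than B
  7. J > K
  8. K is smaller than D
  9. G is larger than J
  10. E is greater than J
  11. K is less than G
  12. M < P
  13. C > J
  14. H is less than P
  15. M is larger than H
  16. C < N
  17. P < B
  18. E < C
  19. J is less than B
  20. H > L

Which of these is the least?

Chaining upward from K: directly above it, D, J, G, P; then E, C, B; then L, N; then H, F; then M.
That covers every other element, and nothing is given below K, so K is the least.

K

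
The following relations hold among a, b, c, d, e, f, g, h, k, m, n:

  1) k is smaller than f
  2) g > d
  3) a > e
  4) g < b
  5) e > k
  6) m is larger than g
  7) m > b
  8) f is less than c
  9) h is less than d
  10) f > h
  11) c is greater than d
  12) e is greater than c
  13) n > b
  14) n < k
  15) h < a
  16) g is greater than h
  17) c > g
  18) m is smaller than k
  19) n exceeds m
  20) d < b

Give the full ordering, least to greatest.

h < d < g < b < m < n < k < f < c < e < a

Each adjacent pair is fixed by a given relation: h < d; d < g; g < b; b < m; m < n; n < k; k < f; f < c; c < e; e < a. Chaining them end to end gives the full order.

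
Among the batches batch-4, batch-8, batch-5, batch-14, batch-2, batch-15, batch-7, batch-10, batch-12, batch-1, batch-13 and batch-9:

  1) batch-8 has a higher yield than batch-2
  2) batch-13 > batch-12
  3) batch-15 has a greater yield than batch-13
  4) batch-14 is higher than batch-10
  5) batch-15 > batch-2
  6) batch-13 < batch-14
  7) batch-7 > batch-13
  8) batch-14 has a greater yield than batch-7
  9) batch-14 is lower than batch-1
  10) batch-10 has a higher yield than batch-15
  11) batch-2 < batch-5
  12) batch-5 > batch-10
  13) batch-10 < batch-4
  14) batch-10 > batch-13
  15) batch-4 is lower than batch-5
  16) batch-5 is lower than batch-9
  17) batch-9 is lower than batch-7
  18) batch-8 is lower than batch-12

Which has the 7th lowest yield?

batch-4

The consecutive relations fix a unique order: batch-2 < batch-8 < batch-12 < batch-13 < batch-15 < batch-10 < batch-4 < batch-5 < batch-9 < batch-7 < batch-14 < batch-1.
The 7th smallest is batch-4.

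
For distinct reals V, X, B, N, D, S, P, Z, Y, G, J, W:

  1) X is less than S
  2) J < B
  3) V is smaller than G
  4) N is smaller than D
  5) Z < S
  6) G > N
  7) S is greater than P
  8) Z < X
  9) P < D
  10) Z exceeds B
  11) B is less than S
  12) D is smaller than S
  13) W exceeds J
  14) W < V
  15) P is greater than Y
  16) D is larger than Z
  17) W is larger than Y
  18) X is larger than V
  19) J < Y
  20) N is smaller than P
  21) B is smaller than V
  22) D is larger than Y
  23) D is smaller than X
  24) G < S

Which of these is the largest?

S

Chaining downward from S: directly below it, B, P, Z, G, D, X; then J, Y, N, V; then W.
That covers every other element, and nothing is given above S, so S is the largest.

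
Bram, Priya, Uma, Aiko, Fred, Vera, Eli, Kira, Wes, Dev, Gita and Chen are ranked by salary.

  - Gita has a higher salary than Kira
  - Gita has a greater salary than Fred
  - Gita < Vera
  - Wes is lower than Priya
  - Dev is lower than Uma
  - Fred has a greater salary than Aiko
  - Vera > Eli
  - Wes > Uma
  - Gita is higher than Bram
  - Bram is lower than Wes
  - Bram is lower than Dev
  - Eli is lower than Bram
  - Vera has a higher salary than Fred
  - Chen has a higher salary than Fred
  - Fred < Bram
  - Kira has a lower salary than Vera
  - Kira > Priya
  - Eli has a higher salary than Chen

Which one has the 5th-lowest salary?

Piecing the relations together gives one ordering: Aiko < Fred < Chen < Eli < Bram < Dev < Uma < Wes < Priya < Kira < Gita < Vera.
The 5th smallest is Bram.

Bram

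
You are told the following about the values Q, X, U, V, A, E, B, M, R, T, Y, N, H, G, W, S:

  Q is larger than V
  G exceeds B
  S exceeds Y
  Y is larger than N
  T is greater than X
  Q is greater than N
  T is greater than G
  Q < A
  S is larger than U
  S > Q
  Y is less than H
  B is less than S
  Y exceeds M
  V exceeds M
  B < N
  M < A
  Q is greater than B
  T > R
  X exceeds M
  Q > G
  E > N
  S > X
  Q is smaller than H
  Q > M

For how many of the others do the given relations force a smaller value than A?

6

From A the given relations immediately reach M, Q.
From those, B, N, V, G — 6 in total.
Nothing else is reachable below A; 6 in all.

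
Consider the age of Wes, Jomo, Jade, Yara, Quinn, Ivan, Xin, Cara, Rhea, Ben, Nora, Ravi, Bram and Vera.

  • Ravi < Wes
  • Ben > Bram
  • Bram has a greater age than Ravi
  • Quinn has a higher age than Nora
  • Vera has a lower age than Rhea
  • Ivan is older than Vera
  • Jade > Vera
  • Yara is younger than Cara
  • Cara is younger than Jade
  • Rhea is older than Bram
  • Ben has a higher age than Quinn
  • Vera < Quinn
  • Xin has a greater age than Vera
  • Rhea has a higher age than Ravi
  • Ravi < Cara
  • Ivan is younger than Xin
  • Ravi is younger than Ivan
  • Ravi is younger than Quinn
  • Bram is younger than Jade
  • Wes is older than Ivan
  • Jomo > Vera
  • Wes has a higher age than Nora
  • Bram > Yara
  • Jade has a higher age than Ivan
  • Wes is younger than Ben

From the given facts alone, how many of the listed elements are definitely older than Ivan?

4

Directly above Ivan: Xin, Jade, Wes.
One step further: Ben (4 so far).
Nothing else is reachable above Ivan; 4 in all.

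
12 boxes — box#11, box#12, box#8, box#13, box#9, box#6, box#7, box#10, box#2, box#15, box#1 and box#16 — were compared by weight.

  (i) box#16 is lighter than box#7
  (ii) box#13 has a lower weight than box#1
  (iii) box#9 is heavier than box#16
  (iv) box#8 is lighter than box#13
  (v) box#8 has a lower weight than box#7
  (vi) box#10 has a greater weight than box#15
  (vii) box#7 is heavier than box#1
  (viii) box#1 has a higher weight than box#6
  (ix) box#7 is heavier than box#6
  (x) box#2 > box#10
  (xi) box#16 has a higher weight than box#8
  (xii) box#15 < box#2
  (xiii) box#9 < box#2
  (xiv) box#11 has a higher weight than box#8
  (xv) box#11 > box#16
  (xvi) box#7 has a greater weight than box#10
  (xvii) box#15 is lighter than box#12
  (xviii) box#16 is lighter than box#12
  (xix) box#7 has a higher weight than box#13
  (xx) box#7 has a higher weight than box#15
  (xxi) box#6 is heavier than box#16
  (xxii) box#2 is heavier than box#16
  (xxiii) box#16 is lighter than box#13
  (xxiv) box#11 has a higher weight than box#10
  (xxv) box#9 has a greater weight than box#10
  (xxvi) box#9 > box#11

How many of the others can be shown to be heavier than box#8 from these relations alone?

9

From box#8 the given relations immediately reach box#16, box#11, box#13, box#7.
From those, box#6, box#12, box#1, box#9, box#2 — 9 in total.
No other element is forced above box#8 by the given relations, so the count is 9.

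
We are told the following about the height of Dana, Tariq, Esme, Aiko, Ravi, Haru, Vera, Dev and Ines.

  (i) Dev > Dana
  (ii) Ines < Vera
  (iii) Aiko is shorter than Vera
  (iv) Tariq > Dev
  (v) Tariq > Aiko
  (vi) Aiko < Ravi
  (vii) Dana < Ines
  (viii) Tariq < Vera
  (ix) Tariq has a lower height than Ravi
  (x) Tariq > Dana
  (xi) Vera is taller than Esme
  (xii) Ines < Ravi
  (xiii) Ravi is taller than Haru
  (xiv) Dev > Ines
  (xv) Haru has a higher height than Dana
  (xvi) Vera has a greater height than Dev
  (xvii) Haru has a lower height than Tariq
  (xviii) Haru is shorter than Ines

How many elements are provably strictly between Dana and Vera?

Chaining upward from Dana reaches: Haru, Ines, Dev, Tariq, Ravi.
Chaining downward from Vera reaches: Aiko, Esme, Haru, Ines, Dev, Tariq.
Strictly between Dana and Vera are those in both lists: Haru, Ines, Dev, Tariq — 4 elements.

4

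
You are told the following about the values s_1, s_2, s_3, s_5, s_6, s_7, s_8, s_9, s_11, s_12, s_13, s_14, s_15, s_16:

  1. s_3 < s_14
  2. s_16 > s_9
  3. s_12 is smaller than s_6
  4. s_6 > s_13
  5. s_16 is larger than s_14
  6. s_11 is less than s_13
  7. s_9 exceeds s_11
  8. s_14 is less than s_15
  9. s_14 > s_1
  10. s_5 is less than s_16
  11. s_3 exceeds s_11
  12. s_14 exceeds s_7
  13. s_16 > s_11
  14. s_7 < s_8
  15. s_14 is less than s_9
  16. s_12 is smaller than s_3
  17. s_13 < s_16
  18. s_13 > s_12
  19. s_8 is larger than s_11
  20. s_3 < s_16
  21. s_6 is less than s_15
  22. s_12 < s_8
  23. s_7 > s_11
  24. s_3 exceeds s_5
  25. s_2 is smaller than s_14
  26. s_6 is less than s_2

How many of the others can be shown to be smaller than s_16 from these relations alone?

From s_16 the given relations immediately reach s_11, s_5, s_13, s_3, s_14, s_9.
From those, s_1, s_12, s_7, s_2 — 10 in total.
From those, s_6 — 11 in total.
No other element is forced below s_16 by the given relations, so the count is 11.

11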